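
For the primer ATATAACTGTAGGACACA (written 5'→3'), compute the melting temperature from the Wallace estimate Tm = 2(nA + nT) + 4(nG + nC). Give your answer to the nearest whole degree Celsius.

48°C

Base counts: A=8, T=4, G=3, C=3 (length 18).
Tm = 2·(8+4) + 4·(3+3) = 2·12 + 4·6 = 24 + 24 = 48°C.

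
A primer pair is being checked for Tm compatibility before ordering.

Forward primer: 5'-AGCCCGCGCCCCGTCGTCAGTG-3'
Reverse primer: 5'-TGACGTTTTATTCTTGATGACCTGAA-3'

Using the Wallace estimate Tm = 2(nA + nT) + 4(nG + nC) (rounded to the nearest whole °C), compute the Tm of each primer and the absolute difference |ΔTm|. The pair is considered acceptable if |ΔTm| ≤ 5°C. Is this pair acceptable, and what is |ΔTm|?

|ΔTm| = 8°C; the pair is not acceptable.

Forward: A=2 T=3 G=7 C=10 → Tm = 2·5 + 4·17 = 78°C.
Reverse: A=6 T=11 G=5 C=4 → Tm = 2·17 + 4·9 = 70°C.
|ΔTm| = |78 − 70| = 8°C, > 5°C.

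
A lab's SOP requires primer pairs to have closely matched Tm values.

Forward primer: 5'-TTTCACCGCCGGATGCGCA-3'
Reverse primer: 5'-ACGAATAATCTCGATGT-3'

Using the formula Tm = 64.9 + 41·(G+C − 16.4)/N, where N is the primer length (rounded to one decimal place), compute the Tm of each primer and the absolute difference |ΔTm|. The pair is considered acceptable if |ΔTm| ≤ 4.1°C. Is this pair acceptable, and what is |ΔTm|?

|ΔTm| = 15.6°C; the pair is not acceptable.

Forward: G+C = 12, N = 19 → Tm = 64.9 + 41·(12 − 16.4)/19 = 55.4°C.
Reverse: G+C = 6, N = 17 → Tm = 64.9 + 41·(6 − 16.4)/17 = 39.8°C.
|ΔTm| = |55.4 − 39.8| = 15.6°C, > 4.1°C.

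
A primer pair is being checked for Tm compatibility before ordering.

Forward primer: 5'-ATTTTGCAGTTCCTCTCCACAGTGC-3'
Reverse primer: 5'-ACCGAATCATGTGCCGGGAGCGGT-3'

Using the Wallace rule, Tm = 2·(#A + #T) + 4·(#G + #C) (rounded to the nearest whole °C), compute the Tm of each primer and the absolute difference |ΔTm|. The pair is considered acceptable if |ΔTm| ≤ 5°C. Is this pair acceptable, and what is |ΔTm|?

|ΔTm| = 4°C; the pair is acceptable.

Forward: A=4 T=9 G=4 C=8 → Tm = 2·13 + 4·12 = 74°C.
Reverse: A=5 T=4 G=9 C=6 → Tm = 2·9 + 4·15 = 78°C.
|ΔTm| = |74 − 78| = 4°C, ≤ 5°C.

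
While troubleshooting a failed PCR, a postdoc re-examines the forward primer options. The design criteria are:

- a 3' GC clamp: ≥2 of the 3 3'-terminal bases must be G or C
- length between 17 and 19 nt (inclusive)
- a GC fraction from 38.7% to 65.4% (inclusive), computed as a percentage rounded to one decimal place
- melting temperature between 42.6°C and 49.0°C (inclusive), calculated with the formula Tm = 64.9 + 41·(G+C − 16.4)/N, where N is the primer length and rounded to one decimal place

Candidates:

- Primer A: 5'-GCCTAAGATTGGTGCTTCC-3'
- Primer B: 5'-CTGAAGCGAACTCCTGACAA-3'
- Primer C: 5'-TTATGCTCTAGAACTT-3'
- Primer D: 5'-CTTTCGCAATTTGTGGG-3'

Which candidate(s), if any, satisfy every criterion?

Primer D only.

Primer A (19 nt, A=3 T=6 G=5 C=5): 3' end TCC has 2 G/C ✓; length 19 ✓; GC 10/19 = 52.6% ✓; Tm = 64.9 + 41·(10 − 16.4)/19 = 51.1°C, outside 42.6–49.0°C ✗ — fails.
Primer B (20 nt, A=7 T=3 G=4 C=6): 3' end CAA has 1 G/C, need ≥2 ✗; length 20, outside 17–19 ✗; GC 10/20 = 50.0% ✓; Tm = 64.9 + 41·(10 − 16.4)/20 = 51.8°C, outside 42.6–49.0°C ✗ — fails.
Primer C (16 nt, A=4 T=7 G=2 C=3): 3' end CTT has 1 G/C, need ≥2 ✗; length 16, outside 17–19 ✗; GC 5/16 = 31.3%, outside 38.7–65.4% ✗; Tm = 64.9 + 41·(5 − 16.4)/16 = 35.7°C, outside 42.6–49.0°C ✗ — fails.
Primer D (17 nt, A=2 T=7 G=5 C=3): 3' end GGG has 3 G/C ✓; length 17 ✓; GC 8/17 = 47.1% ✓; Tm = 64.9 + 41·(8 − 16.4)/17 = 44.6°C ✓ — passes.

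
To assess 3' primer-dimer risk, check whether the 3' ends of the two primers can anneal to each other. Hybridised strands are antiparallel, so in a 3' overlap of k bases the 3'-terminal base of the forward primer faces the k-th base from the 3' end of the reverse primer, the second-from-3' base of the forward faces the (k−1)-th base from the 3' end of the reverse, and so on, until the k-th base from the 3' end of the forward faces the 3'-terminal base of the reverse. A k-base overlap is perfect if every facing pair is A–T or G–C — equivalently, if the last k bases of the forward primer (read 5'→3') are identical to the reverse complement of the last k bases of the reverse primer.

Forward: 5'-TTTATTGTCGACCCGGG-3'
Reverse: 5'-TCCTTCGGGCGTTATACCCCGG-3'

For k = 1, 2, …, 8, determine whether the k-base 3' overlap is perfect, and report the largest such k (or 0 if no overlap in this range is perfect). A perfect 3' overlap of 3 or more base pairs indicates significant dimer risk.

Last 8 bases (5'→3') — forward …GACCCGGG, reverse …TACCCCGG.
Reverse complement of the reverse primer's last 8 bases: CCGGGGTA; its first k bases are the reverse complement of the reverse primer's last k bases, so a perfect k-base overlap needs the forward primer's last k bases to equal them.
Comparing (forward last k vs required): k=1: G vs C ✗; k=2: GG vs CC ✗; k=3: GGG vs CCG ✗; k=4: CGGG vs CCGG ✗; k=5: CCGGG vs CCGGG ✓; k=6: CCCGGG vs CCGGGG ✗; k=7: ACCCGGG vs CCGGGGT ✗; k=8: GACCCGGG vs CCGGGGTA ✗.
Only k = 5 is perfect, so the longest perfect 3' overlap is 5.

Longest perfect overlap: 5 complementary base pairs; significant dimer risk (threshold 3).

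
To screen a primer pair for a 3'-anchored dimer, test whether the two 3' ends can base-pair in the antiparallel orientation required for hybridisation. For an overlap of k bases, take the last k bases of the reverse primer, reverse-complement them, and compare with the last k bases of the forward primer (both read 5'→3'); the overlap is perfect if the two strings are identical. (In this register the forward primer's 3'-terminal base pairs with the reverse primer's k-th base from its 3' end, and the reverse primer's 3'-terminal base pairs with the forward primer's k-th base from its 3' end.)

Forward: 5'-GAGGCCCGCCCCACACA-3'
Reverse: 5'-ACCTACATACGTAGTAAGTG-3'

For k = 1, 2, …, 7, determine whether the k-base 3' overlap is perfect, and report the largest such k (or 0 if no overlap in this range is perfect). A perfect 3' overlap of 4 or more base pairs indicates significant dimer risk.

Longest perfect overlap: 2 complementary base pairs; below the dimer-risk threshold (threshold 4).

Last 7 bases (5'→3') — forward …CCACACA, reverse …GTAAGTG.
Reverse complement of the reverse primer's last 7 bases: CACTTAC; its first k bases are the reverse complement of the reverse primer's last k bases, so a perfect k-base overlap needs the forward primer's last k bases to equal them.
Comparing (forward last k vs required): k=1: A vs C ✗; k=2: CA vs CA ✓; k=3: ACA vs CAC ✗; k=4: CACA vs CACT ✗; k=5: ACACA vs CACTT ✗; k=6: CACACA vs CACTTA ✗; k=7: CCACACA vs CACTTAC ✗.
Only k = 2 is perfect, so the longest perfect 3' overlap is 2.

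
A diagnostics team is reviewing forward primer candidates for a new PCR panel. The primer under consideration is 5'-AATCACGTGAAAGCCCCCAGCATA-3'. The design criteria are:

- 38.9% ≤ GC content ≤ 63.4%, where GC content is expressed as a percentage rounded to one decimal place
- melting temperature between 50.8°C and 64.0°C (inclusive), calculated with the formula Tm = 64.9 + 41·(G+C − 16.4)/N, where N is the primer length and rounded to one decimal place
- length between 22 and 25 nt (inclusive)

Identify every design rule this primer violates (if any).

Meets all criteria.

Base counts: A=9, T=3, G=4, C=8 (length 24).
GC content: GC 12/24 = 50.0% ✓
Tm: Tm = 64.9 + 41·(12 − 16.4)/24 = 57.4°C ✓
length: length 24 ✓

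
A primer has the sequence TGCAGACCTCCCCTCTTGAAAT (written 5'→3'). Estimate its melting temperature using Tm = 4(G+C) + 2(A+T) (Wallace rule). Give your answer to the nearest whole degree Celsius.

Base counts: A=5, T=6, G=3, C=8 (length 22).
Tm = 2·(5+6) + 4·(3+8) = 2·11 + 4·11 = 22 + 44 = 66°C.

66°C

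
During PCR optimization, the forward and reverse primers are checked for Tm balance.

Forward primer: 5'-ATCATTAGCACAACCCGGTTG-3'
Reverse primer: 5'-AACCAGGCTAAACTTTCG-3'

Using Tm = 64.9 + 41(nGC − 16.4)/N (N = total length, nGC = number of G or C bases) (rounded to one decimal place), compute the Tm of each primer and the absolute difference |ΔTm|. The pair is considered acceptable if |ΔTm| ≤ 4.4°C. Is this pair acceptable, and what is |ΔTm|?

|ΔTm| = 6.6°C; the pair is not acceptable.

Forward: G+C = 10, N = 21 → Tm = 64.9 + 41·(10 − 16.4)/21 = 52.4°C.
Reverse: G+C = 8, N = 18 → Tm = 64.9 + 41·(8 − 16.4)/18 = 45.8°C.
|ΔTm| = |52.4 − 45.8| = 6.6°C, > 4.4°C.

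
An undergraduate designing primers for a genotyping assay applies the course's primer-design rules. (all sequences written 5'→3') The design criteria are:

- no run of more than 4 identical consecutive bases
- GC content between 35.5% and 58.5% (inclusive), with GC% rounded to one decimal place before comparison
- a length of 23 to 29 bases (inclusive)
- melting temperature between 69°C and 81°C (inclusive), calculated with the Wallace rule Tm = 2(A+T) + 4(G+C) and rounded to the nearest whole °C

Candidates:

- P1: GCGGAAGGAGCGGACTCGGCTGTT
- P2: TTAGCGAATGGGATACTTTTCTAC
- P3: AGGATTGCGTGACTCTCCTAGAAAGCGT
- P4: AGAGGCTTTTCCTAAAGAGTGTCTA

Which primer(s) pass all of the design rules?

P1 (24 nt, A=4 T=4 G=11 C=5): longest run = 2 ✓; GC 16/24 = 66.7%, outside 35.5–58.5% ✗; length 24 ✓; Tm = 2·8 + 4·16 = 80°C ✓ — fails.
P2 (24 nt, A=6 T=9 G=5 C=4): longest run = 4 ✓; GC 9/24 = 37.5% ✓; length 24 ✓; Tm = 2·15 + 4·9 = 66°C, outside 69–81°C ✗ — fails.
P3 (28 nt, A=7 T=7 G=8 C=6): longest run = 3 ✓; GC 14/28 = 50.0% ✓; length 28 ✓; Tm = 2·14 + 4·14 = 84°C, outside 69–81°C ✗ — fails.
P4 (25 nt, A=7 T=8 G=6 C=4): longest run = 4 ✓; GC 10/25 = 40.0% ✓; length 25 ✓; Tm = 2·15 + 4·10 = 70°C ✓ — passes.

P4 only.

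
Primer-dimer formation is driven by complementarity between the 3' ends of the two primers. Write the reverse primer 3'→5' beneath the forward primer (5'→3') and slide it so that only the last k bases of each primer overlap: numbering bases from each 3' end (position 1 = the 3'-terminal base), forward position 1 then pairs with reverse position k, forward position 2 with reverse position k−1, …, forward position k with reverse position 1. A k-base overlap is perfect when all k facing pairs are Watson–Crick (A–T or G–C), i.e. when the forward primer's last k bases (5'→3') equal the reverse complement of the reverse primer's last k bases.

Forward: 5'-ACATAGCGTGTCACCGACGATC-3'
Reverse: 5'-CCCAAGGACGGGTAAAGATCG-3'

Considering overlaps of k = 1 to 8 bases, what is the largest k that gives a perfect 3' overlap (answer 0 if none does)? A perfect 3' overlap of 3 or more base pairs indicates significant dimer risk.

Longest perfect overlap: 5 complementary base pairs; significant dimer risk (threshold 3).

Last 8 bases (5'→3') — forward …CGACGATC, reverse …AAAGATCG.
Reverse complement of the reverse primer's last 8 bases: CGATCTTT; its first k bases are the reverse complement of the reverse primer's last k bases, so a perfect k-base overlap needs the forward primer's last k bases to equal them.
Comparing (forward last k vs required): k=1: C vs C ✓; k=2: TC vs CG ✗; k=3: ATC vs CGA ✗; k=4: GATC vs CGAT ✗; k=5: CGATC vs CGATC ✓; k=6: ACGATC vs CGATCT ✗; k=7: GACGATC vs CGATCTT ✗; k=8: CGACGATC vs CGATCTTT ✗.
Perfect overlaps at k = 1, 5; the largest is 5.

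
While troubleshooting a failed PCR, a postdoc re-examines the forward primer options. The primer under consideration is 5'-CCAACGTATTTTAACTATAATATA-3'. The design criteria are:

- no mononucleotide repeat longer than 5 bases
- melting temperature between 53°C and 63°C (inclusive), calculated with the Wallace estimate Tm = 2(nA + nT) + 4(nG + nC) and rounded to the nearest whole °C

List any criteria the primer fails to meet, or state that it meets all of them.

Meets all criteria.

Base counts: A=10, T=9, G=1, C=4 (length 24).
homopolymer run: longest run = 4 ✓
Tm: Tm = 2·19 + 4·5 = 58°C ✓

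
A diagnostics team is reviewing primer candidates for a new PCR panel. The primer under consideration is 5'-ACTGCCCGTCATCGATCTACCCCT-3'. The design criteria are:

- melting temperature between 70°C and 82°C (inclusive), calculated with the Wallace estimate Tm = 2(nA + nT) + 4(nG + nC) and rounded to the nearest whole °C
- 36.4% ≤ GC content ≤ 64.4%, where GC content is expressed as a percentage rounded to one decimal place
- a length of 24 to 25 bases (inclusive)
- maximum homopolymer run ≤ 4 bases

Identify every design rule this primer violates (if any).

Base counts: A=4, T=6, G=3, C=11 (length 24).
Tm: Tm = 2·10 + 4·14 = 76°C ✓
GC content: GC 14/24 = 58.3% ✓
length: length 24 ✓
homopolymer run: longest run = 4 ✓

Meets all criteria.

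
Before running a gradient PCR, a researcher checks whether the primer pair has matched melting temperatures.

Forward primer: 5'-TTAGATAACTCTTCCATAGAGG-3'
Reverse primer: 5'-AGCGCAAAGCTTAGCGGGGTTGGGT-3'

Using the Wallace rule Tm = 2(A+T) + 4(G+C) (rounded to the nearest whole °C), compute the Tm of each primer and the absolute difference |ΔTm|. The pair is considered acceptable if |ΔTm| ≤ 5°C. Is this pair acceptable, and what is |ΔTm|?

|ΔTm| = 20°C; the pair is not acceptable.

Forward: A=7 T=7 G=4 C=4 → Tm = 2·14 + 4·8 = 60°C.
Reverse: A=5 T=5 G=11 C=4 → Tm = 2·10 + 4·15 = 80°C.
|ΔTm| = |60 − 80| = 20°C, > 5°C.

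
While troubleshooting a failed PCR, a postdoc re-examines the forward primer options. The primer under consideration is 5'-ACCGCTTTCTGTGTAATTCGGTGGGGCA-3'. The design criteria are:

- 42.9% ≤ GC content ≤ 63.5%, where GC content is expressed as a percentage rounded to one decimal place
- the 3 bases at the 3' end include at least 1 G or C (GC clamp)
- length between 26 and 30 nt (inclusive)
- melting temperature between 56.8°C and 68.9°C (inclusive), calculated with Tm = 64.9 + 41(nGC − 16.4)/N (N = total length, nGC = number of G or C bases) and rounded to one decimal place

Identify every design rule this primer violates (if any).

Base counts: A=4, T=9, G=9, C=6 (length 28).
GC content: GC 15/28 = 53.6% ✓
GC clamp: 3' end GCA has 2 G/C ✓
length: length 28 ✓
Tm: Tm = 64.9 + 41·(15 − 16.4)/28 = 62.9°C ✓

Meets all criteria.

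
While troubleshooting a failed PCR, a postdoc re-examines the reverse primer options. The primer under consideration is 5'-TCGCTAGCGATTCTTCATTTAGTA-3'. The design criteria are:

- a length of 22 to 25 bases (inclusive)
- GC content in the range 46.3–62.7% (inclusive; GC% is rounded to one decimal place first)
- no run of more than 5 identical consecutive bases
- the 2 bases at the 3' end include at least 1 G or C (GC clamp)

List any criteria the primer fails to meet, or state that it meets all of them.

Fails: GC content, GC clamp.

Base counts: A=5, T=10, G=4, C=5 (length 24).
length: length 24 ✓
GC content: GC 9/24 = 37.5%, outside 46.3–62.7% ✗
homopolymer run: longest run = 3 ✓
GC clamp: 3' end TA has 0 G/C, need ≥1 ✗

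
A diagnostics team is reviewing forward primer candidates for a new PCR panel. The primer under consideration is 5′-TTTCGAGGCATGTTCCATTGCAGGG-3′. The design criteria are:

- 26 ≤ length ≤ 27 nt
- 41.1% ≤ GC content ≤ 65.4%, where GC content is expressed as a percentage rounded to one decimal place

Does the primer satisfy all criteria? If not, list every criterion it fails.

Base counts: A=4, T=8, G=8, C=5 (length 25).
length: length 25, outside 26–27 ✗
GC content: GC 13/25 = 52.0% ✓

Fails: length.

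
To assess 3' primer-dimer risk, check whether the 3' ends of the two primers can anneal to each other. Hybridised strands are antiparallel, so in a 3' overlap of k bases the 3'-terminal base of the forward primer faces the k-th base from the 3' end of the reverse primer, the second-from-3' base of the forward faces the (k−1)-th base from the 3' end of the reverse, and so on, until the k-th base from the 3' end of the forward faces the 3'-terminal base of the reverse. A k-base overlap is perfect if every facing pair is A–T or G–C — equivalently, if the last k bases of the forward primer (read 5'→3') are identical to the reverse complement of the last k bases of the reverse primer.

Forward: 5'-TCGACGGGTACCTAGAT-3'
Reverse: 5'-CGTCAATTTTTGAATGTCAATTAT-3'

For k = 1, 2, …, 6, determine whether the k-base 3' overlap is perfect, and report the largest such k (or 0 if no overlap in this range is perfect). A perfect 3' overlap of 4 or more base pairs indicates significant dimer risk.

Longest perfect overlap: 2 complementary base pairs; below the dimer-risk threshold (threshold 4).

Last 6 bases (5'→3') — forward …CTAGAT, reverse …AATTAT.
Reverse complement of the reverse primer's last 6 bases: ATAATT; its first k bases are the reverse complement of the reverse primer's last k bases, so a perfect k-base overlap needs the forward primer's last k bases to equal them.
Comparing (forward last k vs required): k=1: T vs A ✗; k=2: AT vs AT ✓; k=3: GAT vs ATA ✗; k=4: AGAT vs ATAA ✗; k=5: TAGAT vs ATAAT ✗; k=6: CTAGAT vs ATAATT ✗.
Only k = 2 is perfect, so the longest perfect 3' overlap is 2.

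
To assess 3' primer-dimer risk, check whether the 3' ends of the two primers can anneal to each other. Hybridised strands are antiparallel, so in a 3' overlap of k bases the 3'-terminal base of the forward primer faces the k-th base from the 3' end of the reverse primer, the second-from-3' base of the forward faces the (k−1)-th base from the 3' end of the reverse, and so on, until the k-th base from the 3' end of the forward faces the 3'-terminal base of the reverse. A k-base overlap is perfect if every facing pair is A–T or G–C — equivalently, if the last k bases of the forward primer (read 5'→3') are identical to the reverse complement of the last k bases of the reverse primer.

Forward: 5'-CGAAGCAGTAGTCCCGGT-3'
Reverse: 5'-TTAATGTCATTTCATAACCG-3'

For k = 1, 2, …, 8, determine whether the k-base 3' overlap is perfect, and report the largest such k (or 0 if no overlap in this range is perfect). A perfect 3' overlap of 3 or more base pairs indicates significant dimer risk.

Longest perfect overlap: 4 complementary base pairs; significant dimer risk (threshold 3).

Last 8 bases (5'→3') — forward …GTCCCGGT, reverse …CATAACCG.
Reverse complement of the reverse primer's last 8 bases: CGGTTATG; its first k bases are the reverse complement of the reverse primer's last k bases, so a perfect k-base overlap needs the forward primer's last k bases to equal them.
Comparing (forward last k vs required): k=1: T vs C ✗; k=2: GT vs CG ✗; k=3: GGT vs CGG ✗; k=4: CGGT vs CGGT ✓; k=5: CCGGT vs CGGTT ✗; k=6: CCCGGT vs CGGTTA ✗; k=7: TCCCGGT vs CGGTTAT ✗; k=8: GTCCCGGT vs CGGTTATG ✗.
Only k = 4 is perfect, so the longest perfect 3' overlap is 4.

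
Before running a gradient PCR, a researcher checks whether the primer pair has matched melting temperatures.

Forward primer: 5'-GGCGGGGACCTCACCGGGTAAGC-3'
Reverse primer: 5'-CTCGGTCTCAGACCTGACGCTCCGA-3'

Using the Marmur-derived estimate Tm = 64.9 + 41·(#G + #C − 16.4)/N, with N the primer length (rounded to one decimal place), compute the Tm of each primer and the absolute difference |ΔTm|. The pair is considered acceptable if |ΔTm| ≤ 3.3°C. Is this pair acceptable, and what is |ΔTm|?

Forward: G+C = 17, N = 23 → Tm = 64.9 + 41·(17 − 16.4)/23 = 66.0°C.
Reverse: G+C = 16, N = 25 → Tm = 64.9 + 41·(16 − 16.4)/25 = 64.2°C.
|ΔTm| = |66.0 − 64.2| = 1.8°C, ≤ 3.3°C.

|ΔTm| = 1.8°C; the pair is acceptable.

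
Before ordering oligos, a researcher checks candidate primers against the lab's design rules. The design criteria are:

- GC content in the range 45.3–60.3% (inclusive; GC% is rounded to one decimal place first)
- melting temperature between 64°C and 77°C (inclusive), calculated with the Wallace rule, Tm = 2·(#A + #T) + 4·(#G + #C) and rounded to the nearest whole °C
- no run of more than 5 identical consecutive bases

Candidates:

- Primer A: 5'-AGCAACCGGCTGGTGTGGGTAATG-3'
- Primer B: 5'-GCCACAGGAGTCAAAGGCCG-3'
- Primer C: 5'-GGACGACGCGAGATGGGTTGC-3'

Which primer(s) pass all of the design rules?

Primer A only.

Primer A (24 nt, A=5 T=5 G=10 C=4): GC 14/24 = 58.3% ✓; Tm = 2·10 + 4·14 = 76°C ✓; longest run = 3 ✓ — passes.
Primer B (20 nt, A=6 T=1 G=7 C=6): GC 13/20 = 65.0%, outside 45.3–60.3% ✗; Tm = 2·7 + 4·13 = 66°C ✓; longest run = 3 ✓ — fails.
Primer C (21 nt, A=4 T=3 G=10 C=4): GC 14/21 = 66.7%, outside 45.3–60.3% ✗; Tm = 2·7 + 4·14 = 70°C ✓; longest run = 3 ✓ — fails.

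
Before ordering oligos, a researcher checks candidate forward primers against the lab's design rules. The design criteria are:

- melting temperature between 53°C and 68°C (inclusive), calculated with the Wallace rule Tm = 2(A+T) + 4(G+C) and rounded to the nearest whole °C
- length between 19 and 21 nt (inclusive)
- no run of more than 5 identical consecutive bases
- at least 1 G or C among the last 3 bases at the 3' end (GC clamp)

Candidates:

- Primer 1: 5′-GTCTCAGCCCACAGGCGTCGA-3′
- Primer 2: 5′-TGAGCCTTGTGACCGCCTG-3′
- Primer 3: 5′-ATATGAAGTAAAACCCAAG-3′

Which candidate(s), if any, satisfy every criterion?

Primer 1 (21 nt, A=4 T=3 G=6 C=8): Tm = 2·7 + 4·14 = 70°C, outside 53–68°C ✗; length 21 ✓; longest run = 3 ✓; 3' end CGA has 2 G/C ✓ — fails.
Primer 2 (19 nt, A=2 T=5 G=6 C=6): Tm = 2·7 + 4·12 = 62°C ✓; length 19 ✓; longest run = 2 ✓; 3' end CTG has 2 G/C ✓ — passes.
Primer 3 (19 nt, A=10 T=3 G=3 C=3): Tm = 2·13 + 4·6 = 50°C, outside 53–68°C ✗; length 19 ✓; longest run = 4 ✓; 3' end AAG has 1 G/C ✓ — fails.

Primer 2 only.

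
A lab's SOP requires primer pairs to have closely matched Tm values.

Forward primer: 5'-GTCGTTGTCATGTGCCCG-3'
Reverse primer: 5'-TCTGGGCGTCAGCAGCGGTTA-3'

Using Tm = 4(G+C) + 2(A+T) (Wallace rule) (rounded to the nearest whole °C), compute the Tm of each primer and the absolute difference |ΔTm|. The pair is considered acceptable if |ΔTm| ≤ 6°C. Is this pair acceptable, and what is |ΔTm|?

|ΔTm| = 10°C; the pair is not acceptable.

Forward: A=1 T=6 G=6 C=5 → Tm = 2·7 + 4·11 = 58°C.
Reverse: A=3 T=5 G=8 C=5 → Tm = 2·8 + 4·13 = 68°C.
|ΔTm| = |58 − 68| = 10°C, > 6°C.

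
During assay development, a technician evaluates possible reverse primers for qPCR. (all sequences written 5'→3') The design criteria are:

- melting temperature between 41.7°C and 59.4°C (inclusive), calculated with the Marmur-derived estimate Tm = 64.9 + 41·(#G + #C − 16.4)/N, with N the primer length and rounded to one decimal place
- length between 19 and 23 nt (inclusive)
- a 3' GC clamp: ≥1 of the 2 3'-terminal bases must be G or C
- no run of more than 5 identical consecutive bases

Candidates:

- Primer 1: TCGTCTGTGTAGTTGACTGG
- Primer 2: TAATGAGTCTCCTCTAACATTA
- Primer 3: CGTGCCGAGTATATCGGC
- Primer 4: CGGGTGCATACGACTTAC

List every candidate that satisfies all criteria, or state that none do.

Primer 1 only.

Primer 1 (20 nt, A=2 T=8 G=7 C=3): Tm = 64.9 + 41·(10 − 16.4)/20 = 51.8°C ✓; length 20 ✓; 3' end GG has 2 G/C ✓; longest run = 2 ✓ — passes.
Primer 2 (22 nt, A=7 T=8 G=2 C=5): Tm = 64.9 + 41·(7 − 16.4)/22 = 47.4°C ✓; length 22 ✓; 3' end TA has 0 G/C, need ≥1 ✗; longest run = 2 ✓ — fails.
Primer 3 (18 nt, A=3 T=4 G=6 C=5): Tm = 64.9 + 41·(11 − 16.4)/18 = 52.6°C ✓; length 18, outside 19–23 ✗; 3' end GC has 2 G/C ✓; longest run = 2 ✓ — fails.
Primer 4 (18 nt, A=4 T=4 G=5 C=5): Tm = 64.9 + 41·(10 − 16.4)/18 = 50.3°C ✓; length 18, outside 19–23 ✗; 3' end AC has 1 G/C ✓; longest run = 3 ✓ — fails.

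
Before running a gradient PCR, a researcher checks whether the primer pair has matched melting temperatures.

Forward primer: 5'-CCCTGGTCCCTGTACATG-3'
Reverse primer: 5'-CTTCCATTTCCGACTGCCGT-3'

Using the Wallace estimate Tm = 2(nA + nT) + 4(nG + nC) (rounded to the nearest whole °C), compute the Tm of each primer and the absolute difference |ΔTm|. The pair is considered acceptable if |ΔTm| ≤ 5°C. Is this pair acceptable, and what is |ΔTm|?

|ΔTm| = 4°C; the pair is acceptable.

Forward: A=2 T=5 G=4 C=7 → Tm = 2·7 + 4·11 = 58°C.
Reverse: A=2 T=7 G=3 C=8 → Tm = 2·9 + 4·11 = 62°C.
|ΔTm| = |58 − 62| = 4°C, ≤ 5°C.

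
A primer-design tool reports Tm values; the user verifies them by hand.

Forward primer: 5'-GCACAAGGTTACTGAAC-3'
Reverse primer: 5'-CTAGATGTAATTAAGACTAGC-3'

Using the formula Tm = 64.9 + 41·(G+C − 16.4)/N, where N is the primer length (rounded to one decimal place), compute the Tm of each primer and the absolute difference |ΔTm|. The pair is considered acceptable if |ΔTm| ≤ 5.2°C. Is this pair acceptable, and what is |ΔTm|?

Forward: G+C = 8, N = 17 → Tm = 64.9 + 41·(8 − 16.4)/17 = 44.6°C.
Reverse: G+C = 7, N = 21 → Tm = 64.9 + 41·(7 − 16.4)/21 = 46.5°C.
|ΔTm| = |44.6 − 46.5| = 1.9°C, ≤ 5.2°C.

|ΔTm| = 1.9°C; the pair is acceptable.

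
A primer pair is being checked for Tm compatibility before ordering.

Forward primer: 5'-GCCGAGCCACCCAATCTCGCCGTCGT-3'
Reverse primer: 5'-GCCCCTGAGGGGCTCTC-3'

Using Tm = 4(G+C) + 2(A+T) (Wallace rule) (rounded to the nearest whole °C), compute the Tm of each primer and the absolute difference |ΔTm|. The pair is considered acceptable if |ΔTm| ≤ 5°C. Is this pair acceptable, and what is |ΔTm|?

|ΔTm| = 28°C; the pair is not acceptable.

Forward: A=4 T=4 G=6 C=12 → Tm = 2·8 + 4·18 = 88°C.
Reverse: A=1 T=3 G=6 C=7 → Tm = 2·4 + 4·13 = 60°C.
|ΔTm| = |88 − 60| = 28°C, > 5°C.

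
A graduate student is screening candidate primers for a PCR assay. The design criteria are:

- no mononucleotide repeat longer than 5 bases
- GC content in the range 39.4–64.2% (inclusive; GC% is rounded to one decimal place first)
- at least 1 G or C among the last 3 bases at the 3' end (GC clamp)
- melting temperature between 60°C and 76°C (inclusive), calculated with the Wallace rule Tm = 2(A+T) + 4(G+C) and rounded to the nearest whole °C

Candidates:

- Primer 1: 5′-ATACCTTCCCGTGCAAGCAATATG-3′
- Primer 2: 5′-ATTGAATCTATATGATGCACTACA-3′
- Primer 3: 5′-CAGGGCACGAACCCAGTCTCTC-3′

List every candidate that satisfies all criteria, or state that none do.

Primer 1 and Primer 3.

Primer 1 (24 nt, A=7 T=6 G=4 C=7): longest run = 3 ✓; GC 11/24 = 45.8% ✓; 3' end ATG has 1 G/C ✓; Tm = 2·13 + 4·11 = 70°C ✓ — passes.
Primer 2 (24 nt, A=9 T=8 G=3 C=4): longest run = 2 ✓; GC 7/24 = 29.2%, outside 39.4–64.2% ✗; 3' end ACA has 1 G/C ✓; Tm = 2·17 + 4·7 = 62°C ✓ — fails.
Primer 3 (22 nt, A=5 T=3 G=5 C=9): longest run = 3 ✓; GC 14/22 = 63.6% ✓; 3' end CTC has 2 G/C ✓; Tm = 2·8 + 4·14 = 72°C ✓ — passes.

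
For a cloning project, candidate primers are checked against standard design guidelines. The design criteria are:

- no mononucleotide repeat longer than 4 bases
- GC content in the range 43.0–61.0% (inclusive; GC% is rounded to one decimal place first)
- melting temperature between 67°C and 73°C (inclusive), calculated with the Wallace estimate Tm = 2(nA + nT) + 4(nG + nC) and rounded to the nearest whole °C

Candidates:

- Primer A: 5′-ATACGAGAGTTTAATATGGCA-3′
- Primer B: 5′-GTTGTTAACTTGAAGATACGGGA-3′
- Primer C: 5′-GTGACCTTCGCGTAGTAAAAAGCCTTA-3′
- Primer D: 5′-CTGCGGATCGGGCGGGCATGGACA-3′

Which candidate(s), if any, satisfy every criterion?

Primer A (21 nt, A=8 T=6 G=5 C=2): longest run = 3 ✓; GC 7/21 = 33.3%, outside 43.0–61.0% ✗; Tm = 2·14 + 4·7 = 56°C, outside 67–73°C ✗ — fails.
Primer B (23 nt, A=7 T=7 G=7 C=2): longest run = 3 ✓; GC 9/23 = 39.1%, outside 43.0–61.0% ✗; Tm = 2·14 + 4·9 = 64°C, outside 67–73°C ✗ — fails.
Primer C (27 nt, A=8 T=7 G=6 C=6): longest run = 5, exceeds 4 ✗; GC 12/27 = 44.4% ✓; Tm = 2·15 + 4·12 = 78°C, outside 67–73°C ✗ — fails.
Primer D (24 nt, A=4 T=3 G=11 C=6): longest run = 3 ✓; GC 17/24 = 70.8%, outside 43.0–61.0% ✗; Tm = 2·7 + 4·17 = 82°C, outside 67–73°C ✗ — fails.

None of the candidates satisfy all criteria.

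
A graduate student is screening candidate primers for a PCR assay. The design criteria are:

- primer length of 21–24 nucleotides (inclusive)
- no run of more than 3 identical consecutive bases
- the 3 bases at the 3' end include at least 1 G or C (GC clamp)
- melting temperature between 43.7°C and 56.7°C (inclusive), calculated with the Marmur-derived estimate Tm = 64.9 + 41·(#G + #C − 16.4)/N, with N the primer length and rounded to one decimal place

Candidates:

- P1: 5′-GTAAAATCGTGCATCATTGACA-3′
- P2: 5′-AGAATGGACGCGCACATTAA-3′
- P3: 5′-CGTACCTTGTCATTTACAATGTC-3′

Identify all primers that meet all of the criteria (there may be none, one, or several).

P3 only.

P1 (22 nt, A=8 T=6 G=4 C=4): length 22 ✓; longest run = 4, exceeds 3 ✗; 3' end ACA has 1 G/C ✓; Tm = 64.9 + 41·(8 − 16.4)/22 = 49.2°C ✓ — fails.
P2 (20 nt, A=8 T=3 G=5 C=4): length 20, outside 21–24 ✗; longest run = 2 ✓; 3' end TAA has 0 G/C, need ≥1 ✗; Tm = 64.9 + 41·(9 − 16.4)/20 = 49.7°C ✓ — fails.
P3 (23 nt, A=5 T=9 G=3 C=6): length 23 ✓; longest run = 3 ✓; 3' end GTC has 2 G/C ✓; Tm = 64.9 + 41·(9 − 16.4)/23 = 51.7°C ✓ — passes.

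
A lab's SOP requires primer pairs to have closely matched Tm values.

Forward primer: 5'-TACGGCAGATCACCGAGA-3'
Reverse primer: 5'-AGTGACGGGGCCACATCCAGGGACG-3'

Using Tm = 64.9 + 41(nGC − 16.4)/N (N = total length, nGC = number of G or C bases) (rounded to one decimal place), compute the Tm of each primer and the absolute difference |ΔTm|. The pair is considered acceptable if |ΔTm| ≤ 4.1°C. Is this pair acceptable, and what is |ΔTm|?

|ΔTm| = 15.6°C; the pair is not acceptable.

Forward: G+C = 10, N = 18 → Tm = 64.9 + 41·(10 − 16.4)/18 = 50.3°C.
Reverse: G+C = 17, N = 25 → Tm = 64.9 + 41·(17 − 16.4)/25 = 65.9°C.
|ΔTm| = |50.3 − 65.9| = 15.6°C, > 4.1°C.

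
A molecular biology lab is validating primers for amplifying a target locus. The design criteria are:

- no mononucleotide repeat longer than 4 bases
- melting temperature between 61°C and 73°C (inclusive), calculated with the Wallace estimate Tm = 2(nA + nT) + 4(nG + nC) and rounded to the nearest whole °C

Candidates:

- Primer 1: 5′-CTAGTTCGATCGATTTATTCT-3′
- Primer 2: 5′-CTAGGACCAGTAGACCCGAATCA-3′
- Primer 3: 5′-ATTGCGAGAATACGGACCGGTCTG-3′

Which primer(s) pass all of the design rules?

Primer 2 only.

Primer 1 (21 nt, A=4 T=10 G=3 C=4): longest run = 3 ✓; Tm = 2·14 + 4·7 = 56°C, outside 61–73°C ✗ — fails.
Primer 2 (23 nt, A=8 T=3 G=5 C=7): longest run = 3 ✓; Tm = 2·11 + 4·12 = 70°C ✓ — passes.
Primer 3 (24 nt, A=6 T=5 G=8 C=5): longest run = 2 ✓; Tm = 2·11 + 4·13 = 74°C, outside 61–73°C ✗ — fails.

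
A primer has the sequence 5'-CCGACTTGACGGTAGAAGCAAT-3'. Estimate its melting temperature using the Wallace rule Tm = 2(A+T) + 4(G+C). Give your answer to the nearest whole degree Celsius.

Base counts: A=7, T=4, G=6, C=5 (length 22).
Tm = 2·(7+4) + 4·(6+5) = 2·11 + 4·11 = 22 + 44 = 66°C.

66°C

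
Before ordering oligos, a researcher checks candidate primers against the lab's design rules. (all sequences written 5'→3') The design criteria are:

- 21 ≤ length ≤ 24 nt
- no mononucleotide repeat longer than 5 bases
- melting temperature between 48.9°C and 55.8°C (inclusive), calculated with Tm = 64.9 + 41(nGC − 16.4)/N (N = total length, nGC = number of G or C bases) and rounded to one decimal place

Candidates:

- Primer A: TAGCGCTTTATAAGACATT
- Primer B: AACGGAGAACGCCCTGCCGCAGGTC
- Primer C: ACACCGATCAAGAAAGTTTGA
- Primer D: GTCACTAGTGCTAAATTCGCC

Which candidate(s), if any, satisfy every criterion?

Primer D only.

Primer A (19 nt, A=6 T=7 G=3 C=3): length 19, outside 21–24 ✗; longest run = 3 ✓; Tm = 64.9 + 41·(6 − 16.4)/19 = 42.5°C, outside 48.9–55.8°C ✗ — fails.
Primer B (25 nt, A=6 T=2 G=8 C=9): length 25, outside 21–24 ✗; longest run = 3 ✓; Tm = 64.9 + 41·(17 − 16.4)/25 = 65.9°C, outside 48.9–55.8°C ✗ — fails.
Primer C (21 nt, A=9 T=4 G=4 C=4): length 21 ✓; longest run = 3 ✓; Tm = 64.9 + 41·(8 − 16.4)/21 = 48.5°C, outside 48.9–55.8°C ✗ — fails.
Primer D (21 nt, A=5 T=6 G=4 C=6): length 21 ✓; longest run = 3 ✓; Tm = 64.9 + 41·(10 − 16.4)/21 = 52.4°C ✓ — passes.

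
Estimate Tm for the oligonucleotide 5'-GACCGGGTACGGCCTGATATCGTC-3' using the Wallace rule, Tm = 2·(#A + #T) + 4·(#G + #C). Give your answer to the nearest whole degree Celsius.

Base counts: A=4, T=5, G=8, C=7 (length 24).
Tm = 2·(4+5) + 4·(8+7) = 2·9 + 4·15 = 18 + 60 = 78°C.

78°C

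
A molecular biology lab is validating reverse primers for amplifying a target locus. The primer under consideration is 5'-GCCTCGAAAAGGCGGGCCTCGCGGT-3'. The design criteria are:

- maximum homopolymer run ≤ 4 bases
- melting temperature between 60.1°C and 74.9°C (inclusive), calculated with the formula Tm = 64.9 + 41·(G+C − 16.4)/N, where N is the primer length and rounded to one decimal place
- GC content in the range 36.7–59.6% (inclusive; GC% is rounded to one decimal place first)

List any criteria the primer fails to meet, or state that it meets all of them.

Fails: GC content.

Base counts: A=4, T=3, G=10, C=8 (length 25).
homopolymer run: longest run = 4 ✓
Tm: Tm = 64.9 + 41·(18 − 16.4)/25 = 67.5°C ✓
GC content: GC 18/25 = 72.0%, outside 36.7–59.6% ✗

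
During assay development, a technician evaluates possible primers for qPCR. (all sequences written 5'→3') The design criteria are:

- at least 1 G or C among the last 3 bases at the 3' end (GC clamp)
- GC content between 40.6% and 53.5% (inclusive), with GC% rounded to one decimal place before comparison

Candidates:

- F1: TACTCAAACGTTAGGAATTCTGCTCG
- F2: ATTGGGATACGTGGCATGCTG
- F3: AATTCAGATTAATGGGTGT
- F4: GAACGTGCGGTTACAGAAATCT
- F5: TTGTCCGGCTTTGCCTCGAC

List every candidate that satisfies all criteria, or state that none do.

F1, F2 and F4.

F1 (26 nt, A=7 T=8 G=5 C=6): 3' end TCG has 2 G/C ✓; GC 11/26 = 42.3% ✓ — passes.
F2 (21 nt, A=4 T=6 G=8 C=3): 3' end CTG has 2 G/C ✓; GC 11/21 = 52.4% ✓ — passes.
F3 (19 nt, A=6 T=7 G=5 C=1): 3' end TGT has 1 G/C ✓; GC 6/19 = 31.6%, outside 40.6–53.5% ✗ — fails.
F4 (22 nt, A=7 T=5 G=6 C=4): 3' end TCT has 1 G/C ✓; GC 10/22 = 45.5% ✓ — passes.
F5 (20 nt, A=1 T=7 G=5 C=7): 3' end GAC has 2 G/C ✓; GC 12/20 = 60.0%, outside 40.6–53.5% ✗ — fails.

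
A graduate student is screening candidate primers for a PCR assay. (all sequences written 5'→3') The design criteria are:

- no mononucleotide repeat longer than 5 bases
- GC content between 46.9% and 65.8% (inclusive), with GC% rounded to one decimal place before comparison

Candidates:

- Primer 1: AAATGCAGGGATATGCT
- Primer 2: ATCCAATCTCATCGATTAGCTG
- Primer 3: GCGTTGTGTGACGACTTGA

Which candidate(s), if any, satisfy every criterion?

Primer 3 only.

Primer 1 (17 nt, A=6 T=4 G=5 C=2): longest run = 3 ✓; GC 7/17 = 41.2%, outside 46.9–65.8% ✗ — fails.
Primer 2 (22 nt, A=6 T=7 G=3 C=6): longest run = 2 ✓; GC 9/22 = 40.9%, outside 46.9–65.8% ✗ — fails.
Primer 3 (19 nt, A=3 T=6 G=7 C=3): longest run = 2 ✓; GC 10/19 = 52.6% ✓ — passes.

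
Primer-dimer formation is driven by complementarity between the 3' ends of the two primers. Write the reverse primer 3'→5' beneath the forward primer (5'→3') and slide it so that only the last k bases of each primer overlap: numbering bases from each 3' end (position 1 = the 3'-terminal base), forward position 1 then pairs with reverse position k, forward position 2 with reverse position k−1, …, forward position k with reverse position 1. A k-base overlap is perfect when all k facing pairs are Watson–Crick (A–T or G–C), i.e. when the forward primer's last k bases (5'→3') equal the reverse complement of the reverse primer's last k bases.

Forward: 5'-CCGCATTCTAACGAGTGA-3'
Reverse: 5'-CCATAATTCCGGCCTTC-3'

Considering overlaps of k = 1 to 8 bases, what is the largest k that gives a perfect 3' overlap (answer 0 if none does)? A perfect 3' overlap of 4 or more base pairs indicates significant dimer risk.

Longest perfect overlap: 2 complementary base pairs; below the dimer-risk threshold (threshold 4).

Last 8 bases (5'→3') — forward …ACGAGTGA, reverse …CGGCCTTC.
Reverse complement of the reverse primer's last 8 bases: GAAGGCCG; its first k bases are the reverse complement of the reverse primer's last k bases, so a perfect k-base overlap needs the forward primer's last k bases to equal them.
Comparing (forward last k vs required): k=1: A vs G ✗; k=2: GA vs GA ✓; k=3: TGA vs GAA ✗; k=4: GTGA vs GAAG ✗; k=5: AGTGA vs GAAGG ✗; k=6: GAGTGA vs GAAGGC ✗; k=7: CGAGTGA vs GAAGGCC ✗; k=8: ACGAGTGA vs GAAGGCCG ✗.
Only k = 2 is perfect, so the longest perfect 3' overlap is 2.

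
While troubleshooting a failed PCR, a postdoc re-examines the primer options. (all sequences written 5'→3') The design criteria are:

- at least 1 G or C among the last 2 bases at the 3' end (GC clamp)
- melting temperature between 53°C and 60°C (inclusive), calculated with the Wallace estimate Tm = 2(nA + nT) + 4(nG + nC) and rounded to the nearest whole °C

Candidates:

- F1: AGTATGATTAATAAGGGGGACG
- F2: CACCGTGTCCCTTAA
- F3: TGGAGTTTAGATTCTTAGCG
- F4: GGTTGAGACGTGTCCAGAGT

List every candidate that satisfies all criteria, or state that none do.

F1 (22 nt, A=8 T=5 G=8 C=1): 3' end CG has 2 G/C ✓; Tm = 2·13 + 4·9 = 62°C, outside 53–60°C ✗ — fails.
F2 (15 nt, A=3 T=4 G=2 C=6): 3' end AA has 0 G/C, need ≥1 ✗; Tm = 2·7 + 4·8 = 46°C, outside 53–60°C ✗ — fails.
F3 (20 nt, A=4 T=8 G=6 C=2): 3' end CG has 2 G/C ✓; Tm = 2·12 + 4·8 = 56°C ✓ — passes.
F4 (20 nt, A=4 T=5 G=8 C=3): 3' end GT has 1 G/C ✓; Tm = 2·9 + 4·11 = 62°C, outside 53–60°C ✗ — fails.

F3 only.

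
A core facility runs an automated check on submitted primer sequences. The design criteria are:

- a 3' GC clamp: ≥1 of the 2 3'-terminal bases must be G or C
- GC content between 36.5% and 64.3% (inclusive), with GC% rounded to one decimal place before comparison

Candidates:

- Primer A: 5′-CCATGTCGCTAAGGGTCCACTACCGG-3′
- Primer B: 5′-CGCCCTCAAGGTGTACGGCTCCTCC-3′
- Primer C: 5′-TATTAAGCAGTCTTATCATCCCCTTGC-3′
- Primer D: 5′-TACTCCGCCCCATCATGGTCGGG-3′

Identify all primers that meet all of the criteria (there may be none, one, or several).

Primer A (26 nt, A=5 T=5 G=7 C=9): 3' end GG has 2 G/C ✓; GC 16/26 = 61.5% ✓ — passes.
Primer B (25 nt, A=3 T=5 G=6 C=11): 3' end CC has 2 G/C ✓; GC 17/25 = 68.0%, outside 36.5–64.3% ✗ — fails.
Primer C (27 nt, A=6 T=10 G=3 C=8): 3' end GC has 2 G/C ✓; GC 11/27 = 40.7% ✓ — passes.
Primer D (23 nt, A=3 T=5 G=6 C=9): 3' end GG has 2 G/C ✓; GC 15/23 = 65.2%, outside 36.5–64.3% ✗ — fails.

Primer A and Primer C.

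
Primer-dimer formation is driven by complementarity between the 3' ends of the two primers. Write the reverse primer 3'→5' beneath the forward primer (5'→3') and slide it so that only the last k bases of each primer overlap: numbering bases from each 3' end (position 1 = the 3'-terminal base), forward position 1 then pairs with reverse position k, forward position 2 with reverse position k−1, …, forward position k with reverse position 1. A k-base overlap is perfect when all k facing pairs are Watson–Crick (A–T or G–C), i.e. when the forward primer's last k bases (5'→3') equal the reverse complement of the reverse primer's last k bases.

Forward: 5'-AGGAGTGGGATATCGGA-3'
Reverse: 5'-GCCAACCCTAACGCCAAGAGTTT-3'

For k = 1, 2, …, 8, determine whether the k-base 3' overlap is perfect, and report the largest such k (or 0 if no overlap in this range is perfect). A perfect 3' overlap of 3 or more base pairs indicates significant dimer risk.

Last 8 bases (5'→3') — forward …ATATCGGA, reverse …AAGAGTTT.
Reverse complement of the reverse primer's last 8 bases: AAACTCTT; its first k bases are the reverse complement of the reverse primer's last k bases, so a perfect k-base overlap needs the forward primer's last k bases to equal them.
Comparing (forward last k vs required): k=1: A vs A ✓; k=2: GA vs AA ✗; k=3: GGA vs AAA ✗; k=4: CGGA vs AAAC ✗; k=5: TCGGA vs AAACT ✗; k=6: ATCGGA vs AAACTC ✗; k=7: TATCGGA vs AAACTCT ✗; k=8: ATATCGGA vs AAACTCTT ✗.
Only k = 1 is perfect, so the longest perfect 3' overlap is 1.

Longest perfect overlap: 1 complementary base pair; below the dimer-risk threshold (threshold 3).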